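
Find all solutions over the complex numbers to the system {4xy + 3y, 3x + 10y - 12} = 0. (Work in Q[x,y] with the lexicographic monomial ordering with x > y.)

Compute a lex Gröbner basis by Buchberger's algorithm.
f_1 = 4xy + 3y, LT = xy.
f_2 = 3x + 10y - 12, LT = x.

S(f_1,f_2): lcm = xy. S = -10/3y^2 + 19/4y.
  reduce S modulo (f_1, f_2):
  remainder -10/3y^2 + 19/4y ≠ 0; add h_3 = -10/3y^2 + 19/4y to the basis.

The other S-polynomials (S(f_1,h_3), S(f_2,h_3)) all reduce to 0 modulo the current basis, so we have a Gröbner basis.
Inter-reduce: drop elements whose leading term is divisible by another's, tail-reduce, and make monic.
Reduced Gröbner basis: {x + 10/3y - 4, y^2 - 57/40y}.

From the last basis element, y^2 - 57/40y = 0, so y takes values in {0, 57/40}. Each choice, substituted upward through the basis, yields the corresponding point(s) of the solution set.
  y = 0: the earlier basis element becomes x - 4 = 0, giving x = 4 — point (4, 0).
  y = 57/40: the earlier basis element becomes x + 3/4 = 0, giving x = -3/4 — point (-3/4, 57/40).

{(4, 0), (-3/4, 57/40)}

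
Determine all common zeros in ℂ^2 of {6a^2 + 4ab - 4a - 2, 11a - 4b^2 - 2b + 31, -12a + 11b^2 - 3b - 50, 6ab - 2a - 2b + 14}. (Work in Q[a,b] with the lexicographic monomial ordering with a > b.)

Compute a lex Gröbner basis by Buchberger's algorithm.
f_1 = 6a^2 + 4ab - 4a - 2, LT = a^2.
f_2 = 11a - 4b^2 - 2b + 31, LT = a.
f_3 = -12a + 11b^2 - 3b - 50, LT = a.
f_4 = 6ab - 2a - 2b + 14, LT = ab.

S(f_1,f_2): lcm = a^2. S = 4/11ab^2 + 28/33ab - 115/33a - 1/3.
  leading term ab^2: subtract (4/121b^2)·f_2 from 4/11ab^2 + 28/33ab - 115/33a - 1/3 → 28/33ab - 115/33a + 16/121b^4 + 8/121b^3 - 124/121b^2 - 1/3
  leading term ab: subtract (28/363b)·f_2 from 28/33ab - 115/33a + 16/121b^4 + 8/121b^3 - 124/121b^2 - 1/3 → -115/33a + 16/121b^4 + 136/363b^3 - 316/363b^2 - 868/363b - 1/3
  leading term a: subtract (-115/363)·f_2 from -115/33a + 16/121b^4 + 136/363b^3 - 316/363b^2 - 868/363b - 1/3 → 16/121b^4 + 136/363b^3 - 776/363b^2 - 366/121b + 1148/121
  leading term b^4: no divisor's leading term divides it; move 16/121b^4 to the remainder.
  leading term b^3: no divisor's leading term divides it; move 136/363b^3 to the remainder.
  leading term b^2: no divisor's leading term divides it; move -776/363b^2 to the remainder.
  leading term b: no divisor's leading term divides it; move -366/121b to the remainder.
  leading term 1: no divisor's leading term divides it; move 1148/121 to the remainder.
  remainder 16/121b^4 + 136/363b^3 - 776/363b^2 - 366/121b + 1148/121 ≠ 0; add h_5 = 16/121b^4 + 136/363b^3 - 776/363b^2 - 366/121b + 1148/121 to the basis.

S(f_1,f_3): lcm = a^2. S = 11/12ab^2 + 5/12ab - 29/6a - 1/3.
  leading term ab^2: subtract (1/12b^2)·f_2 from 11/12ab^2 + 5/12ab - 29/6a - 1/3 → 5/12ab - 29/6a + 1/3b^4 + 1/6b^3 - 31/12b^2 - 1/3
  leading term ab: subtract (5/132b)·f_2 from 5/12ab - 29/6a + 1/3b^4 + 1/6b^3 - 31/12b^2 - 1/3 → -29/6a + 1/3b^4 + 7/22b^3 - 331/132b^2 - 155/132b - 1/3
  leading term a: subtract (-29/66)·f_2 from -29/6a + 1/3b^4 + 7/22b^3 - 331/132b^2 - 155/132b - 1/3 → 1/3b^4 + 7/22b^3 - 563/132b^2 - 271/132b + 877/66
  leading term b^4: subtract (121/48)·h_5 from 1/3b^4 + 7/22b^3 - 563/132b^2 - 271/132b + 877/66 → -62/99b^3 + 445/396b^2 + 1471/264b - 1403/132
  leading term b^3: no divisor's leading term divides it; move -62/99b^3 to the remainder.
  leading term b^2: no divisor's leading term divides it; move 445/396b^2 to the remainder.
  leading term b: no divisor's leading term divides it; move 1471/264b to the remainder.
  leading term 1: no divisor's leading term divides it; move -1403/132 to the remainder.
  remainder -62/99b^3 + 445/396b^2 + 1471/264b - 1403/132 ≠ 0; add h_6 = -62/99b^3 + 445/396b^2 + 1471/264b - 1403/132 to the basis.

S(f_1,f_4): lcm = a^2b. S = 1/3a^2 + 2/3ab^2 - 1/3ab - 7/3a - 1/3b.
  leading term a^2: subtract (1/18)·f_1 from 1/3a^2 + 2/3ab^2 - 1/3ab - 7/3a - 1/3b → 2/3ab^2 - 5/9ab - 19/9a - 1/3b + 1/9
  leading term ab^2: subtract (2/33b^2)·f_2 from 2/3ab^2 - 5/9ab - 19/9a - 1/3b + 1/9 → -5/9ab - 19/9a + 8/33b^4 + 4/33b^3 - 62/33b^2 - 1/3b + 1/9
  leading term ab: subtract (-5/99b)·f_2 from -5/9ab - 19/9a + 8/33b^4 + 4/33b^3 - 62/33b^2 - 1/3b + 1/9 → -19/9a + 8/33b^4 - 8/99b^3 - 196/99b^2 + 122/99b + 1/9
  leading term a: subtract (-19/99)·f_2 from -19/9a + 8/33b^4 - 8/99b^3 - 196/99b^2 + 122/99b + 1/9 → 8/33b^4 - 8/99b^3 - 272/99b^2 + 28/33b + 200/33
  leading term b^4: subtract (11/6)·h_5 from 8/33b^4 - 8/99b^3 - 272/99b^2 + 28/33b + 200/33 → -76/99b^3 + 116/99b^2 + 211/33b - 34/3
  leading term b^3: subtract (38/31)·h_6 from -76/99b^3 + 116/99b^2 + 211/33b - 34/3 → -421/2046b^2 - 595/1364b + 3469/2046
  leading term b^2: no divisor's leading term divides it; move -421/2046b^2 to the remainder.
  leading term b: no divisor's leading term divides it; move -595/1364b to the remainder.
  leading term 1: no divisor's leading term divides it; move 3469/2046 to the remainder.
  remainder -421/2046b^2 - 595/1364b + 3469/2046 ≠ 0; add h_7 = -421/2046b^2 - 595/1364b + 3469/2046 to the basis.

S(f_2,f_3): lcm = a. S = 73/132b^2 - 19/44b - 89/66.
  leading term b^2: subtract (-2263/842)·h_7 from 73/132b^2 - 19/44b - 89/66 → -5403/3368b + 5403/1684
  leading term b: no divisor's leading term divides it; move -5403/3368b to the remainder.
  leading term 1: no divisor's leading term divides it; move 5403/1684 to the remainder.
  remainder -5403/3368b + 5403/1684 ≠ 0; add h_8 = -5403/3368b + 5403/1684 to the basis.

The other S-polynomials (S(f_2,f_4), S(f_3,f_4), S(f_1,h_5), S(f_2,h_5), S(f_3,h_5), S(f_4,h_5), S(f_1,h_6), S(f_2,h_6), S(f_3,h_6), S(f_4,h_6), S(h_5,h_6), S(f_1,h_7), S(f_2,h_7), S(f_3,h_7), S(f_4,h_7), S(h_5,h_7), S(h_6,h_7), S(f_1,h_8), S(f_2,h_8), S(f_3,h_8), S(f_4,h_8), S(h_5,h_8), S(h_6,h_8), S(h_7,h_8)) all reduce to 0 modulo the current basis, so we have a Gröbner basis.
Inter-reduce: drop elements whose leading term is divisible by another's, tail-reduce, and make monic.
Reduced Gröbner basis: {a + 1, b - 2}.

Elimination: the polynomial b - 2 lies in the elimination ideal for b, so b ∈ {2}. For each such b, the remaining basis elements (now univariate) give the rest of the solution.
  b = 2: the earlier basis element becomes a + 1 = 0, giving a = -1 — point (-1, 2).
Check: every point annihilates each of the original generators.

{(-1, 2)}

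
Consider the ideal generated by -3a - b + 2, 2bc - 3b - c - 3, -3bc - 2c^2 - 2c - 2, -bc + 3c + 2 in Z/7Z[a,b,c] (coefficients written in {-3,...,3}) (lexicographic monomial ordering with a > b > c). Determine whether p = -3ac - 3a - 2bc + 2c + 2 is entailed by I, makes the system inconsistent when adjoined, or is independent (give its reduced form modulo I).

First compute the reduced Gröbner basis of I by Buchberger's algorithm.
f_1 = -3a - b + 2, LT = a.
f_2 = 2bc - 3b - c - 3, LT = bc.
f_3 = -3bc - 2c^2 - 2c - 2, LT = bc.
f_4 = -bc + 3c + 2, LT = bc.

S(f_2,f_3): lcm = bc. S = 2b - 3c^2 - 1.
  reduce S modulo (f_1, f_2, f_3, f_4):
  remainder 2b - 3c^2 - 1 ≠ 0; add h_5 = 2b - 3c^2 - 1 to the basis.

S(f_2,f_4): lcm = bc. S = 2b - c - 3.
  reduce S modulo (f_1, f_2, f_3, f_4, h_5):
  remainder 3c^2 - c - 2 ≠ 0; add h_6 = 3c^2 - c - 2 to the basis.

S(f_2,h_5): lcm = bc. S = 2b - 2c^3 + 2.
  reduce S modulo (f_1, f_2, f_3, f_4, h_5, h_6):
  remainder c + 3 ≠ 0; add h_7 = c + 3 to the basis.

The other S-polynomials (S(f_1,f_2), S(f_1,f_3), S(f_1,f_4), S(f_3,f_4), S(f_1,h_5), S(f_3,h_5), S(f_4,h_5), S(f_1,h_6), S(f_2,h_6), S(f_3,h_6), S(f_4,h_6), S(h_5,h_6), S(f_1,h_7), S(f_2,h_7), S(f_3,h_7), S(f_4,h_7), S(h_5,h_7), S(h_6,h_7)) all reduce to 0 modulo the current basis, so we have a Gröbner basis.
Inter-reduce: drop elements whose leading term is divisible by another's, tail-reduce, and make monic.
Reduced Gröbner basis: {a - 3, b, c + 3}.
Label its elements g_1 = a - 3, g_2 = b, g_3 = c + 3.

Reduce p = -3ac - 3a - 2bc + 2c + 2 modulo G:
  leading term ac: subtract (-3c)·g_1 from -3ac - 3a - 2bc + 2c + 2 → -3a - 2bc + 2
  leading term a: subtract (-3)·g_1 from -3a - 2bc + 2 → -2bc
  leading term bc: subtract (-2c)·g_2 from -2bc → 0
  normal form = 0.
Since the normal form is 0, p ∈ I.

The remainder on division by a Gröbner basis is unique — it is the normal form.

-3ac - 3a - 2bc + 2c + 2 lies in I (it reduces to 0).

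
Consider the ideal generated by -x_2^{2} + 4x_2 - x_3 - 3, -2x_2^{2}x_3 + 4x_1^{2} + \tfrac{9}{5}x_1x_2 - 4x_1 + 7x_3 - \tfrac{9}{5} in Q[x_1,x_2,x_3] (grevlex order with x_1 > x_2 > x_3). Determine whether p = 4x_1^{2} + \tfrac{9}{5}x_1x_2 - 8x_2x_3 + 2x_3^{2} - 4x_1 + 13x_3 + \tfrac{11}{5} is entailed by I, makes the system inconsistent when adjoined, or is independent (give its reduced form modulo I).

Adjoining 4x_1^{2} + \tfrac{9}{5}x_1x_2 - 8x_2x_3 + 2x_3^{2} - 4x_1 + 13x_3 + \tfrac{11}{5} makes the ideal the whole ring: the system is inconsistent.

First compute the reduced Gröbner basis of I by Buchberger's algorithm.
f_1 = -x_2^{2} + 4x_2 - x_3 - 3, LT = x_2^{2}.
f_2 = -2x_2^{2}x_3 + 4x_1^{2} + \tfrac{9}{5}x_1x_2 - 4x_1 + 7x_3 - \tfrac{9}{5}, LT = x_2^{2}x_3.

S(f_1,f_2): lcm = x_2^{2}x_3. S = 2x_1^{2} + \tfrac{9}{10}x_1x_2 - 4x_2x_3 + x_3^{2} - 2x_1 + \tfrac{13}{2}x_3 - \tfrac{9}{10}.
  leading term x_1^{2}: no divisor's leading term divides it; move 2x_1^{2} to the remainder.
  leading term x_1x_2: no divisor's leading term divides it; move \tfrac{9}{10}x_1x_2 to the remainder.
  leading term x_2x_3: no divisor's leading term divides it; move -4x_2x_3 to the remainder.
  leading term x_3^{2}: no divisor's leading term divides it; move x_3^{2} to the remainder.
  leading term x_1: no divisor's leading term divides it; move -2x_1 to the remainder.
  leading term x_3: no divisor's leading term divides it; move \tfrac{13}{2}x_3 to the remainder.
  leading term 1: no divisor's leading term divides it; move -\tfrac{9}{10} to the remainder.
  remainder 2x_1^{2} + \tfrac{9}{10}x_1x_2 - 4x_2x_3 + x_3^{2} - 2x_1 + \tfrac{13}{2}x_3 - \tfrac{9}{10} ≠ 0; add h_3 = 2x_1^{2} + \tfrac{9}{10}x_1x_2 - 4x_2x_3 + x_3^{2} - 2x_1 + \tfrac{13}{2}x_3 - \tfrac{9}{10} to the basis.

The other S-polynomials (S(f_1,h_3), S(f_2,h_3)) all reduce to 0 modulo the current basis, so we have a Gröbner basis.
Inter-reduce: drop elements whose leading term is divisible by another's, tail-reduce, and make monic.
Reduced Gröbner basis: {x_1^{2} + \tfrac{9}{20}x_1x_2 - 2x_2x_3 + \tfrac{1}{2}x_3^{2} - x_1 + \tfrac{13}{4}x_3 - \tfrac{9}{20}, x_2^{2} - 4x_2 + x_3 + 3}.
Label its elements g_1 = x_1^{2} + \tfrac{9}{20}x_1x_2 - 2x_2x_3 + \tfrac{1}{2}x_3^{2} - x_1 + \tfrac{13}{4}x_3 - \tfrac{9}{20}, g_2 = x_2^{2} - 4x_2 + x_3 + 3.

Reduce p = 4x_1^{2} + \tfrac{9}{5}x_1x_2 - 8x_2x_3 + 2x_3^{2} - 4x_1 + 13x_3 + \tfrac{11}{5} modulo G:
  leading term x_1^{2}: subtract (4)·g_1 from 4x_1^{2} + \tfrac{9}{5}x_1x_2 - 8x_2x_3 + 2x_3^{2} - 4x_1 + 13x_3 + \tfrac{11}{5} → 4
  leading term 1: no divisor's leading term divides it; move 4 to the remainder.
  normal form = 4.
The normal form is nonzero, so p ∉ I. Since p minus its normal form lies in I, I + (p) = I + (r) where r = 4; decide whether this ideal is the whole ring.
Here r = 4 is a nonzero constant, hence a unit: 1 ∈ I + (p), the Gröbner basis of I + (p) is {1}, and the enlarged system has no common solution — adjoining p is inconsistent.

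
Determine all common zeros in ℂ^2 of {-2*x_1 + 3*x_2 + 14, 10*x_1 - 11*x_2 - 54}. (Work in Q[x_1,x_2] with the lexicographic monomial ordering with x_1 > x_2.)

Compute a lex Gröbner basis by Buchberger's algorithm.
f_1 = -2*x_1 + 3*x_2 + 14, LT = x_1.
f_2 = 10*x_1 - 11*x_2 - 54, LT = x_1.

S(f_1,f_2): lcm = x_1. S = -2/5*x_2 - 8/5.
  leading term x_2: no divisor's leading term divides it; move -2/5*x_2 to the remainder.
  leading term 1: no divisor's leading term divides it; move -8/5 to the remainder.
  remainder -2/5*x_2 - 8/5 ≠ 0; add h_3 = -2/5*x_2 - 8/5 to the basis.

The other S-polynomials (S(f_1,h_3), S(f_2,h_3)) all reduce to 0 modulo the current basis, so we have a Gröbner basis.
Inter-reduce: drop elements whose leading term is divisible by another's, tail-reduce, and make monic.
Reduced Gröbner basis: {x_1 - 1, x_2 + 4}.

From the last basis element, x_2 + 4 = 0, so x_2 takes values in {-4}. Each choice, substituted upward through the basis, yields the corresponding point(s) of the solution set.
  x_2 = -4: the earlier basis element becomes x_1 - 1 = 0, giving x_1 = 1 — point (1, -4).
Each listed point satisfies every original equation (direct substitution).

{(1, -4)}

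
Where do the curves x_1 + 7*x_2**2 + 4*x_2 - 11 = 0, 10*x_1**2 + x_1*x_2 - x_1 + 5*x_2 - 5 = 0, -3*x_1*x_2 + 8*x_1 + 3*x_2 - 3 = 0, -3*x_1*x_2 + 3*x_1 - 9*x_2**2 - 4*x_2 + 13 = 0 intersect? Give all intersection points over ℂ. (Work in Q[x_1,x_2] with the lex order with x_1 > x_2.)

{(0, 1)}

Compute a lex Gröbner basis by Buchberger's algorithm.
f_1 = x_1 + 7*x_2**2 + 4*x_2 - 11, LT = x_1.
f_2 = 10*x_1**2 + x_1*x_2 - x_1 + 5*x_2 - 5, LT = x_1**2.
f_3 = -3*x_1*x_2 + 8*x_1 + 3*x_2 - 3, LT = x_1*x_2.
f_4 = -3*x_1*x_2 + 3*x_1 - 9*x_2**2 - 4*x_2 + 13, LT = x_1*x_2.

S(f_1,f_2): lcm = x_1**2. S = 7*x_1*x_2**2 + 39/10*x_1*x_2 - 109/10*x_1 - 1/2*x_2 + 1/2.
  reduce S modulo (f_1, f_2, f_3, f_4):
  remainder -49*x_2**4 - 553/10*x_2**3 + 1377/10*x_2**2 + 86*x_2 - 597/5 ≠ 0; add h_5 = -49*x_2**4 - 553/10*x_2**3 + 1377/10*x_2**2 + 86*x_2 - 597/5 to the basis.

S(f_1,f_3): lcm = x_1*x_2. S = 8/3*x_1 + 7*x_2**3 + 4*x_2**2 - 10*x_2 - 1.
  reduce S modulo (f_1, f_2, f_3, f_4, h_5):
  remainder 7*x_2**3 - 44/3*x_2**2 - 62/3*x_2 + 85/3 ≠ 0; add h_6 = 7*x_2**3 - 44/3*x_2**2 - 62/3*x_2 + 85/3 to the basis.

S(f_1,f_4): lcm = x_1*x_2. S = x_1 + 7*x_2**3 + x_2**2 - 37/3*x_2 + 13/3.
  reduce S modulo (f_1, f_2, f_3, f_4, h_5, h_6):
  remainder 26/3*x_2**2 + 13/3*x_2 - 13 ≠ 0; add h_7 = 26/3*x_2**2 + 13/3*x_2 - 13 to the basis.

S(f_2,f_3): lcm = x_1**2*x_2. S = 8/3*x_1**2 + 1/10*x_1*x_2**2 + 9/10*x_1*x_2 - x_1 + 1/2*x_2**2 - 1/2*x_2.
  reduce S modulo (f_1, f_2, f_3, f_4, h_5, h_6, h_7):
  remainder -24947/12600*x_2 + 24947/12600 ≠ 0; add h_8 = -24947/12600*x_2 + 24947/12600 to the basis.

The other S-polynomials (S(f_2,f_4), S(f_3,f_4), S(f_1,h_5), S(f_2,h_5), S(f_3,h_5), S(f_4,h_5), S(f_1,h_6), S(f_2,h_6), S(f_3,h_6), S(f_4,h_6), S(h_5,h_6), S(f_1,h_7), S(f_2,h_7), S(f_3,h_7), S(f_4,h_7), S(h_5,h_7), S(h_6,h_7), S(f_1,h_8), S(f_2,h_8), S(f_3,h_8), S(f_4,h_8), S(h_5,h_8), S(h_6,h_8), S(h_7,h_8)) all reduce to 0 modulo the current basis, so we have a Gröbner basis.
Inter-reduce: drop elements whose leading term is divisible by another's, tail-reduce, and make monic.
Reduced Gröbner basis: {x_1, x_2 - 1}.

From the last basis element, x_2 - 1 = 0, so x_2 takes values in {1}. Each choice, substituted upward through the basis, yields the corresponding point(s) of the solution set.
  x_2 = 1: the earlier basis element becomes x_1 = 0, giving x_1 = 0 — point (0, 1).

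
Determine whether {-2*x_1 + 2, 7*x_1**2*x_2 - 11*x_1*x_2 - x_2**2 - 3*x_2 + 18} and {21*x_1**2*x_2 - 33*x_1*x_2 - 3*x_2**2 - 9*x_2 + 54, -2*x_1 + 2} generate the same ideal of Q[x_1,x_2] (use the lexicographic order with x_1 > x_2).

For a fixed monomial order, each ideal has a unique reduced Gröbner basis; comparing bases decides equality.
Buchberger on the first generating set:
f_1 = -2*x_1 + 2, LT = x_1.
f_2 = 7*x_1**2*x_2 - 11*x_1*x_2 - x_2**2 - 3*x_2 + 18, LT = x_1**2*x_2.

S(f_1,f_2): lcm = x_1**2*x_2. S = 4/7*x_1*x_2 + 1/7*x_2**2 + 3/7*x_2 - 18/7.
  reduce S modulo (f_1, f_2):
  remainder 1/7*x_2**2 + x_2 - 18/7 ≠ 0; add g_3 = 1/7*x_2**2 + x_2 - 18/7 to the basis.

The other S-polynomials (S(f_1,g_3), S(f_2,g_3)) all reduce to 0 modulo the current basis, so we have a Gröbner basis.
Inter-reduce: drop elements whose leading term is divisible by another's, tail-reduce, and make monic.
Reduced Gröbner basis: {x_1 - 1, x_2**2 + 7*x_2 - 18}.

Buchberger on the second generating set:
h_1 = 21*x_1**2*x_2 - 33*x_1*x_2 - 3*x_2**2 - 9*x_2 + 54, LT = x_1**2*x_2.
h_2 = -2*x_1 + 2, LT = x_1.

S(h_1,h_2): lcm = x_1**2*x_2. S = -4/7*x_1*x_2 - 1/7*x_2**2 - 3/7*x_2 + 18/7.
  reduce S modulo (h_1, h_2):
  remainder -1/7*x_2**2 - x_2 + 18/7 ≠ 0; add k_3 = -1/7*x_2**2 - x_2 + 18/7 to the basis.

The other S-polynomials (S(h_1,k_3), S(h_2,k_3)) all reduce to 0 modulo the current basis, so we have a Gröbner basis.
Inter-reduce: drop elements whose leading term is divisible by another's, tail-reduce, and make monic.
Reduced Gröbner basis: {x_1 - 1, x_2**2 + 7*x_2 - 18}.

These coincide, so the ideals are equal.

Yes, the ideals are equal.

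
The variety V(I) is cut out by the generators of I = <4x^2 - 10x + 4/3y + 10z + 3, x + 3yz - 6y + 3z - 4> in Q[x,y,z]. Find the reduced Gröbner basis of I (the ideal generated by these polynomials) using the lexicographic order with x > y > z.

f_1 = 4x^2 - 10x + 4/3y + 10z + 3, LT = x^2.
f_2 = x + 3yz - 6y + 3z - 4, LT = x.

S(f_1,f_2): lcm = x^2. S = -3xyz + 6xy - 3xz + 3/2x + 1/3y + 5/2z + 3/4.
  reduce S modulo (f_1, f_2):
  remainder 9y^2z^2 - 36y^2z + 36y^2 + 18yz^2 - 105/2yz + 100/3y + 9z^2 - 14z + 27/4 ≠ 0; add g_3 = 9y^2z^2 - 36y^2z + 36y^2 + 18yz^2 - 105/2yz + 100/3y + 9z^2 - 14z + 27/4 to the basis.

The other S-polynomials (S(f_1,g_3), S(f_2,g_3)) all reduce to 0 modulo the current basis, so we have a Gröbner basis.
Inter-reduce: drop elements whose leading term is divisible by another's, tail-reduce, and make monic.

G = {x + 3yz - 6y + 3z - 4, y^2z^2 - 4y^2z + 4y^2 + 2yz^2 - 35/6yz + 100/27y + z^2 - 14/9z + 3/4}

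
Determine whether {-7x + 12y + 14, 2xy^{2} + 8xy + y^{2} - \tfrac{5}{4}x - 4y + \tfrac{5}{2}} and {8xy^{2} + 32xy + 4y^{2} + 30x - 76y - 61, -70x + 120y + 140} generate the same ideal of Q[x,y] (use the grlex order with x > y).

No, the ideals differ.

Since reduced Gröbner bases are canonical representatives of ideals under a given ordering, it suffices to compute and compare them.
Buchberger on the first generating set:
f_1 = -7x + 12y + 14, LT = x.
f_2 = 2xy^{2} + 8xy + y^{2} - \tfrac{5}{4}x - 4y + \tfrac{5}{2}, LT = xy^{2}.

S(f_1,f_2): lcm = xy^{2}. S = -\tfrac{12}{7}y^{3} - 4xy - \tfrac{5}{2}y^{2} + \tfrac{5}{8}x + 2y - \tfrac{5}{4}.
  leading term y^{3}: no divisor's leading term divides it; move -\tfrac{12}{7}y^{3} to the remainder.
  leading term xy: subtract (\tfrac{4}{7}y)·f_1 from -4xy - \tfrac{5}{2}y^{2} + \tfrac{5}{8}x + 2y - \tfrac{5}{4} → -\tfrac{131}{14}y^{2} + \tfrac{5}{8}x - 6y - \tfrac{5}{4}
  leading term y^{2}: no divisor's leading term divides it; move -\tfrac{131}{14}y^{2} to the remainder.
  leading term x: subtract (-\tfrac{5}{56})·f_1 from \tfrac{5}{8}x - 6y - \tfrac{5}{4} → -\tfrac{69}{14}y
  leading term y: no divisor's leading term divides it; move -\tfrac{69}{14}y to the remainder.
  remainder -\tfrac{12}{7}y^{3} - \tfrac{131}{14}y^{2} - \tfrac{69}{14}y ≠ 0; add g_3 = -\tfrac{12}{7}y^{3} - \tfrac{131}{14}y^{2} - \tfrac{69}{14}y to the basis.

S(f_1,g_3): leading monomials are coprime, so the S-polynomial reduces to 0 (Buchberger's first criterion).
S(f_2,g_3): lcm = xy^{3}. S = -\tfrac{35}{24}xy^{2} + \tfrac{1}{2}y^{3} - \tfrac{7}{2}xy - 2y^{2} + \tfrac{5}{4}y.
  leading term xy^{2}: subtract (\tfrac{5}{24}y^{2})·f_1 from -\tfrac{35}{24}xy^{2} + \tfrac{1}{2}y^{3} - \tfrac{7}{2}xy - 2y^{2} + \tfrac{5}{4}y → -2y^{3} - \tfrac{7}{2}xy - \tfrac{59}{12}y^{2} + \tfrac{5}{4}y
  leading term y^{3}: subtract (\tfrac{7}{6})·g_3 from -2y^{3} - \tfrac{7}{2}xy - \tfrac{59}{12}y^{2} + \tfrac{5}{4}y → -\tfrac{7}{2}xy + 6y^{2} + 7y
  leading term xy: subtract (\tfrac{1}{2}y)·f_1 from -\tfrac{7}{2}xy + 6y^{2} + 7y → 0
  remainder 0.

Every S-polynomial of the final basis reduces to 0, so we have a Gröbner basis.
Inter-reduce: drop elements whose leading term is divisible by another's, tail-reduce, and make monic.
Reduced Gröbner basis: {y^{3} + \tfrac{131}{24}y^{2} + \tfrac{23}{8}y, x - \tfrac{12}{7}y - 2}.

Buchberger on the second generating set:
h_1 = 8xy^{2} + 32xy + 4y^{2} + 30x - 76y - 61, LT = xy^{2}.
h_2 = -70x + 120y + 140, LT = x.

S(h_1,h_2): lcm = xy^{2}. S = \tfrac{12}{7}y^{3} + 4xy + \tfrac{5}{2}y^{2} + \tfrac{15}{4}x - \tfrac{19}{2}y - \tfrac{61}{8}.
  leading term y^{3}: no divisor's leading term divides it; move \tfrac{12}{7}y^{3} to the remainder.
  leading term xy: subtract (-\tfrac{2}{35}y)·h_2 from 4xy + \tfrac{5}{2}y^{2} + \tfrac{15}{4}x - \tfrac{19}{2}y - \tfrac{61}{8} → \tfrac{131}{14}y^{2} + \tfrac{15}{4}x - \tfrac{3}{2}y - \tfrac{61}{8}
  leading term y^{2}: no divisor's leading term divides it; move \tfrac{131}{14}y^{2} to the remainder.
  leading term x: subtract (-\tfrac{3}{56})·h_2 from \tfrac{15}{4}x - \tfrac{3}{2}y - \tfrac{61}{8} → \tfrac{69}{14}y - \tfrac{1}{8}
  leading term y: no divisor's leading term divides it; move \tfrac{69}{14}y to the remainder.
  leading term 1: no divisor's leading term divides it; move -\tfrac{1}{8} to the remainder.
  remainder \tfrac{12}{7}y^{3} + \tfrac{131}{14}y^{2} + \tfrac{69}{14}y - \tfrac{1}{8} ≠ 0; add k_3 = \tfrac{12}{7}y^{3} + \tfrac{131}{14}y^{2} + \tfrac{69}{14}y - \tfrac{1}{8} to the basis.

S(h_1,k_3): lcm = xy^{3}. S = -\tfrac{35}{24}xy^{2} + \tfrac{1}{2}y^{3} + \tfrac{7}{8}xy - \tfrac{19}{2}y^{2} + \tfrac{7}{96}x - \tfrac{61}{8}y.
  leading term xy^{2}: subtract (-\tfrac{35}{192})·h_1 from -\tfrac{35}{24}xy^{2} + \tfrac{1}{2}y^{3} + \tfrac{7}{8}xy - \tfrac{19}{2}y^{2} + \tfrac{7}{96}x - \tfrac{61}{8}y → \tfrac{1}{2}y^{3} + \tfrac{161}{24}xy - \tfrac{421}{48}y^{2} + \tfrac{133}{24}x - \tfrac{1031}{48}y - \tfrac{2135}{192}
  leading term y^{3}: subtract (\tfrac{7}{24})·k_3 from \tfrac{1}{2}y^{3} + \tfrac{161}{24}xy - \tfrac{421}{48}y^{2} + \tfrac{133}{24}x - \tfrac{1031}{48}y - \tfrac{2135}{192} → \tfrac{161}{24}xy - \tfrac{23}{2}y^{2} + \tfrac{133}{24}x - \tfrac{275}{12}y - \tfrac{133}{12}
  leading term xy: subtract (-\tfrac{23}{240}y)·h_2 from \tfrac{161}{24}xy - \tfrac{23}{2}y^{2} + \tfrac{133}{24}x - \tfrac{275}{12}y - \tfrac{133}{12} → \tfrac{133}{24}x - \tfrac{19}{2}y - \tfrac{133}{12}
  leading term x: subtract (-\tfrac{19}{240})·h_2 from \tfrac{133}{24}x - \tfrac{19}{2}y - \tfrac{133}{12} → 0
  remainder 0.

S(h_2,k_3): leading monomials are coprime, so the S-polynomial reduces to 0 (Buchberger's first criterion).
Every S-polynomial of the final basis reduces to 0, so we have a Gröbner basis.
Inter-reduce: drop elements whose leading term is divisible by another's, tail-reduce, and make monic.
Reduced Gröbner basis: {y^{3} + \tfrac{131}{24}y^{2} + \tfrac{23}{8}y - \tfrac{7}{96}, x - \tfrac{12}{7}y - 2}.

The bases are distinct; the ideals are different.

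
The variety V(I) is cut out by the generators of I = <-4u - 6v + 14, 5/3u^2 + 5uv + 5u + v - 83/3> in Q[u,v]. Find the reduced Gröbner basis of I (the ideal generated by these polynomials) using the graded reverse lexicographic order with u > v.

G = {v^2 + 26/15v - 41/15, u + 3/2v - 7/2}

f_1 = -4u - 6v + 14, LT = u.
f_2 = 5/3u^2 + 5uv + 5u + v - 83/3, LT = u^2.

S(f_1,f_2): lcm = u^2. S = -3/2uv - 13/2u - 3/5v + 83/5.
  reduce S modulo (f_1, f_2):
  remainder 9/4v^2 + 39/10v - 123/20 ≠ 0; add g_3 = 9/4v^2 + 39/10v - 123/20 to the basis.

The other S-polynomials (S(f_1,g_3), S(f_2,g_3)) all reduce to 0 modulo the current basis, so we have a Gröbner basis.
Inter-reduce: drop elements whose leading term is divisible by another's, tail-reduce, and make monic.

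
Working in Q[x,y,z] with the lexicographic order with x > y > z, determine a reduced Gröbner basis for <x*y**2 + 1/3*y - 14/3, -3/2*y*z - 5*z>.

This is the nonlinear analogue of row-reducing a linear system.

f_1 = x*y**2 + 1/3*y - 14/3, LT = x*y**2.
f_2 = -3/2*y*z - 5*z, LT = y*z.

S(f_1,f_2): lcm = x*y**2*z. S = -10/3*x*y*z + 1/3*y*z - 14/3*z.
  leading term x*y*z: subtract (20/9*x)·f_2 from -10/3*x*y*z + 1/3*y*z - 14/3*z → 100/9*x*z + 1/3*y*z - 14/3*z
  leading term x*z: no divisor's leading term divides it; move 100/9*x*z to the remainder.
  leading term y*z: subtract (-2/9)·f_2 from 1/3*y*z - 14/3*z → -52/9*z
  leading term z: no divisor's leading term divides it; move -52/9*z to the remainder.
  remainder 100/9*x*z - 52/9*z ≠ 0; add g_3 = 100/9*x*z - 52/9*z to the basis.

The other S-polynomials (S(f_1,g_3), S(f_2,g_3)) all reduce to 0 modulo the current basis, so we have a Gröbner basis.

G = {x*y**2 + 1/3*y - 14/3, x*z - 13/25*z, y*z + 10/3*z}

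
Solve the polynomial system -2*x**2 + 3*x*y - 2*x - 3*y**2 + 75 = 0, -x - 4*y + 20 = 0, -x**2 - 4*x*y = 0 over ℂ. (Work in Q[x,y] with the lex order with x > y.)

{(0, 5)}

Compute a lex Gröbner basis by Buchberger's algorithm.
f_1 = -2*x**2 + 3*x*y - 2*x - 3*y**2 + 75, LT = x**2.
f_2 = -x - 4*y + 20, LT = x.
f_3 = -x**2 - 4*x*y, LT = x**2.

S(f_1,f_2): lcm = x**2. S = -11/2*x*y + 21*x + 3/2*y**2 - 75/2.
  leading term x*y: subtract (11/2*y)·f_2 from -11/2*x*y + 21*x + 3/2*y**2 - 75/2 → 21*x + 47/2*y**2 - 110*y - 75/2
  leading term x: subtract (-21)·f_2 from 21*x + 47/2*y**2 - 110*y - 75/2 → 47/2*y**2 - 194*y + 765/2
  leading term y**2: no divisor's leading term divides it; move 47/2*y**2 to the remainder.
  leading term y: no divisor's leading term divides it; move -194*y to the remainder.
  leading term 1: no divisor's leading term divides it; move 765/2 to the remainder.
  remainder 47/2*y**2 - 194*y + 765/2 ≠ 0; add h_4 = 47/2*y**2 - 194*y + 765/2 to the basis.

S(f_1,f_3): lcm = x**2. S = -11/2*x*y + x + 3/2*y**2 - 75/2.
  leading term x*y: subtract (11/2*y)·f_2 from -11/2*x*y + x + 3/2*y**2 - 75/2 → x + 47/2*y**2 - 110*y - 75/2
  leading term x: subtract (-1)·f_2 from x + 47/2*y**2 - 110*y - 75/2 → 47/2*y**2 - 114*y - 35/2
  leading term y**2: subtract (1)·h_4 from 47/2*y**2 - 114*y - 35/2 → 80*y - 400
  leading term y: no divisor's leading term divides it; move 80*y to the remainder.
  leading term 1: no divisor's leading term divides it; move -400 to the remainder.
  remainder 80*y - 400 ≠ 0; add h_5 = 80*y - 400 to the basis.

The other S-polynomials (S(f_2,f_3), S(f_1,h_4), S(f_2,h_4), S(f_3,h_4), S(f_1,h_5), S(f_2,h_5), S(f_3,h_5), S(h_4,h_5)) all reduce to 0 modulo the current basis, so we have a Gröbner basis.
Inter-reduce: drop elements whose leading term is divisible by another's, tail-reduce, and make monic.
Reduced Gröbner basis: {x, y - 5}.

Elimination: the polynomial y - 5 lies in the elimination ideal for y, so y ∈ {5}. For each such y, the remaining basis elements (now univariate) give the rest of the solution.
  y = 5: the earlier basis element becomes x = 0, giving x = 0 — point (0, 5).
Check: every point annihilates each of the original generators.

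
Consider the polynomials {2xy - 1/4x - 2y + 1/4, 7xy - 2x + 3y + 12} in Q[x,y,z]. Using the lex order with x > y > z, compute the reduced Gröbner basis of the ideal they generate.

Buchberger's algorithm terminates because the ascending chain of leading-term ideals stabilizes.

f_1 = 2xy - 1/4x - 2y + 1/4, LT = xy.
f_2 = 7xy - 2x + 3y + 12, LT = xy.

S(f_1,f_2): lcm = xy. S = 9/56x - 10/7y - 89/56.
  leading term x: no divisor's leading term divides it; move 9/56x to the remainder.
  leading term y: no divisor's leading term divides it; move -10/7y to the remainder.
  leading term 1: no divisor's leading term divides it; move -89/56 to the remainder.
  remainder 9/56x - 10/7y - 89/56 ≠ 0; add g_3 = 9/56x - 10/7y - 89/56 to the basis.

S(f_1,g_3): lcm = xy. S = -1/8x + 80/9y^2 + 80/9y + 1/8.
  leading term x: subtract (-7/9)·g_3 from -1/8x + 80/9y^2 + 80/9y + 1/8 → 80/9y^2 + 70/9y - 10/9
  leading term y^2: no divisor's leading term divides it; move 80/9y^2 to the remainder.
  leading term y: no divisor's leading term divides it; move 70/9y to the remainder.
  leading term 1: no divisor's leading term divides it; move -10/9 to the remainder.
  remainder 80/9y^2 + 70/9y - 10/9 ≠ 0; add g_4 = 80/9y^2 + 70/9y - 10/9 to the basis.

S(f_2,g_3): lcm = xy. S = -2/7x + 80/9y^2 + 650/63y + 12/7.
  leading term x: subtract (-16/9)·g_3 from -2/7x + 80/9y^2 + 650/63y + 12/7 → 80/9y^2 + 70/9y - 10/9
  leading term y^2: subtract (1)·g_4 from 80/9y^2 + 70/9y - 10/9 → 0
  remainder 0.

S(f_1,g_4): lcm = xy^2. S = -xy + 1/8x - y^2 + 1/8y.
  leading term xy: subtract (-1/2)·f_1 from -xy + 1/8x - y^2 + 1/8y → -y^2 - 7/8y + 1/8
  leading term y^2: subtract (-9/80)·g_4 from -y^2 - 7/8y + 1/8 → 0
  remainder 0.

S(f_2,g_4): lcm = xy^2. S = -65/56xy + 1/8x + 3/7y^2 + 12/7y.
  leading term xy: subtract (-65/112)·f_1 from -65/56xy + 1/8x + 3/7y^2 + 12/7y → -9/448x + 3/7y^2 + 31/56y + 65/448
  leading term x: subtract (-1/8)·g_3 from -9/448x + 3/7y^2 + 31/56y + 65/448 → 3/7y^2 + 3/8y - 3/56
  leading term y^2: subtract (27/560)·g_4 from 3/7y^2 + 3/8y - 3/56 → 0
  remainder 0.

S(g_3,g_4): leading monomials are coprime, so the S-polynomial reduces to 0 (Buchberger's first criterion).
Every S-polynomial of the final basis reduces to 0, so we have a Gröbner basis.
Inter-reduce: drop elements whose leading term is divisible by another's, tail-reduce, and make monic.

G = {x - 80/9y - 89/9, y^2 + 7/8y - 1/8}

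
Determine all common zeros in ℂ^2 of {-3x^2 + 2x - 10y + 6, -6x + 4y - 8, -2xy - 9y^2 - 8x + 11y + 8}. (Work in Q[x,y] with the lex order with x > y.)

Compute a lex Gröbner basis by Buchberger's algorithm.
f_1 = -3x^2 + 2x - 10y + 6, LT = x^2.
f_2 = -6x + 4y - 8, LT = x.
f_3 = -2xy - 8x - 9y^2 + 11y + 8, LT = xy.

S(f_1,f_2): lcm = x^2. S = 2/3xy - 2x + 10/3y - 2.
  leading term xy: subtract (-1/9y)·f_2 from 2/3xy - 2x + 10/3y - 2 → -2x + 4/9y^2 + 22/9y - 2
  leading term x: subtract (1/3)·f_2 from -2x + 4/9y^2 + 22/9y - 2 → 4/9y^2 + 10/9y + 2/3
  leading term y^2: no divisor's leading term divides it; move 4/9y^2 to the remainder.
  leading term y: no divisor's leading term divides it; move 10/9y to the remainder.
  leading term 1: no divisor's leading term divides it; move 2/3 to the remainder.
  remainder 4/9y^2 + 10/9y + 2/3 ≠ 0; add h_4 = 4/9y^2 + 10/9y + 2/3 to the basis.

S(f_1,f_3): lcm = x^2y. S = -4x^2 - 9/2xy^2 + 29/6xy + 4x + 10/3y^2 - 2y.
  leading term x^2: subtract (4/3)·f_1 from -4x^2 - 9/2xy^2 + 29/6xy + 4x + 10/3y^2 - 2y → -9/2xy^2 + 29/6xy + 4/3x + 10/3y^2 + 34/3y - 8
  leading term xy^2: subtract (3/4y^2)·f_2 from -9/2xy^2 + 29/6xy + 4/3x + 10/3y^2 + 34/3y - 8 → 29/6xy + 4/3x - 3y^3 + 28/3y^2 + 34/3y - 8
  leading term xy: subtract (-29/36y)·f_2 from 29/6xy + 4/3x - 3y^3 + 28/3y^2 + 34/3y - 8 → 4/3x - 3y^3 + 113/9y^2 + 44/9y - 8
  leading term x: subtract (-2/9)·f_2 from 4/3x - 3y^3 + 113/9y^2 + 44/9y - 8 → -3y^3 + 113/9y^2 + 52/9y - 88/9
  leading term y^3: subtract (-27/4y)·h_4 from -3y^3 + 113/9y^2 + 52/9y - 88/9 → 361/18y^2 + 185/18y - 88/9
  leading term y^2: subtract (361/8)·h_4 from 361/18y^2 + 185/18y - 88/9 → -1435/36y - 1435/36
  leading term y: no divisor's leading term divides it; move -1435/36y to the remainder.
  leading term 1: no divisor's leading term divides it; move -1435/36 to the remainder.
  remainder -1435/36y - 1435/36 ≠ 0; add h_5 = -1435/36y - 1435/36 to the basis.

The other S-polynomials (S(f_2,f_3), S(f_1,h_4), S(f_2,h_4), S(f_3,h_4), S(f_1,h_5), S(f_2,h_5), S(f_3,h_5), S(h_4,h_5)) all reduce to 0 modulo the current basis, so we have a Gröbner basis.
Inter-reduce: drop elements whose leading term is divisible by another's, tail-reduce, and make monic.
Reduced Gröbner basis: {x + 2, y + 1}.

Since the basis is lex-ordered, y + 1 is univariate in y. Its roots are {-1}. Back-substituting each root into the other basis elements fixes the other coordinates.
  y = -1: the earlier basis element becomes x + 2 = 0, giving x = -2 — point (-2, -1).
Each listed point satisfies every original equation (direct substitution).

{(-2, -1)}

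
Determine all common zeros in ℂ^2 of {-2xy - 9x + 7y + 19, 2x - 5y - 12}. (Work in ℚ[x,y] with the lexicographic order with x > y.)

{(-11/4, -7/2), (1, -2)}

Compute a lex Gröbner basis by Buchberger's algorithm.
f_1 = -2xy - 9x + 7y + 19, LT = xy.
f_2 = 2x - 5y - 12, LT = x.

S(f_1,f_2): lcm = xy. S = 9/2x + 5/2y² + 5/2y - 19/2.
  reduce S modulo (f_1, f_2):
  remainder 5/2y² + 55/4y + 35/2 ≠ 0; add h_3 = 5/2y² + 55/4y + 35/2 to the basis.

The other S-polynomials (S(f_1,h_3), S(f_2,h_3)) all reduce to 0 modulo the current basis, so we have a Gröbner basis.
Inter-reduce: drop elements whose leading term is divisible by another's, tail-reduce, and make monic.
Reduced Gröbner basis: {x - 5/2y - 6, y² + 11/2y + 7}.

Since the basis is lex-ordered, y² + 11/2y + 7 is univariate in y. Its roots are {-7/2, -2}. Back-substituting each root into the other basis elements fixes the other coordinates.
  y = -7/2: the earlier basis element becomes x + 11/4 = 0, giving x = -11/4 — point (-11/4, -7/2).
  y = -2: the earlier basis element becomes x - 1 = 0, giving x = 1 — point (1, -2).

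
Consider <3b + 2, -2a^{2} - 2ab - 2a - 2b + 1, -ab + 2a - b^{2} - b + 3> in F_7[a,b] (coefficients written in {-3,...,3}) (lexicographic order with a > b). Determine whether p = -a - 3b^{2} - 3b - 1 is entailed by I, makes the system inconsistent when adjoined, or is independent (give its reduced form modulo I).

-a - 3b^{2} - 3b - 1 lies in I (it reduces to 0).

First compute the reduced Gröbner basis of I by Buchberger's algorithm.
f_1 = 3b + 2, LT = b.
f_2 = -2a^{2} - 2ab - 2a - 2b + 1, LT = a^{2}.
f_3 = -ab + 2a - b^{2} - b + 3, LT = ab.

S(f_1,f_3): lcm = ab. S = -2a - b^{2} - b + 3.
  leading term a: no divisor's leading term divides it; move -2a to the remainder.
  leading term b^{2}: subtract (2b)·f_1 from -b^{2} - b + 3 → 2b + 3
  leading term b: subtract (3)·f_1 from 2b + 3 → -3
  leading term 1: no divisor's leading term divides it; move -3 to the remainder.
  remainder -2a - 3 ≠ 0; add h_4 = -2a - 3 to the basis.

The other S-polynomials (S(f_1,f_2), S(f_2,f_3), S(f_1,h_4), S(f_2,h_4), S(f_3,h_4)) all reduce to 0 modulo the current basis, so we have a Gröbner basis.
Inter-reduce: drop elements whose leading term is divisible by another's, tail-reduce, and make monic.
Reduced Gröbner basis: {a - 2, b + 3}.
Label its elements g_1 = a - 2, g_2 = b + 3.

Reduce p = -a - 3b^{2} - 3b - 1 modulo G:
  leading term a: subtract (-1)·g_1 from -a - 3b^{2} - 3b - 1 → -3b^{2} - 3b - 3
  leading term b^{2}: subtract (-3b)·g_2 from -3b^{2} - 3b - 3 → -b - 3
  leading term b: subtract (-1)·g_2 from -b - 3 → 0
  normal form = 0.
Since the normal form is 0, p ∈ I.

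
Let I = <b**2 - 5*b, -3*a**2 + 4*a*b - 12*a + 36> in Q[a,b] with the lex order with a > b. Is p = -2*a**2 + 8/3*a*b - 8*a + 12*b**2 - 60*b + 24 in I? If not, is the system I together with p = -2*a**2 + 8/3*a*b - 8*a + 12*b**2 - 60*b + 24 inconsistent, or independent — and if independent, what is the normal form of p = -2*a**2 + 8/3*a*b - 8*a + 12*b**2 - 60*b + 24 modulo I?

First compute the reduced Gröbner basis of I by Buchberger's algorithm.
f_1 = b**2 - 5*b, LT = b**2.
f_2 = -3*a**2 + 4*a*b - 12*a + 36, LT = a**2.

The S-polynomials (S(f_1,f_2)) all reduce to 0 modulo the current basis, so we have a Gröbner basis.
Inter-reduce: drop elements whose leading term is divisible by another's, tail-reduce, and make monic.
Reduced Gröbner basis: {a**2 - 4/3*a*b + 4*a - 12, b**2 - 5*b}.
Label its elements g_1 = a**2 - 4/3*a*b + 4*a - 12, g_2 = b**2 - 5*b.

Reduce p = -2*a**2 + 8/3*a*b - 8*a + 12*b**2 - 60*b + 24 modulo G:
  leading term a**2: subtract (-2)·g_1 from -2*a**2 + 8/3*a*b - 8*a + 12*b**2 - 60*b + 24 → 12*b**2 - 60*b
  leading term b**2: subtract (12)·g_2 from 12*b**2 - 60*b → 0
  normal form = 0.
Since the normal form is 0, p ∈ I.

-2*a**2 + 8/3*a*b - 8*a + 12*b**2 - 60*b + 24 lies in I (it reduces to 0).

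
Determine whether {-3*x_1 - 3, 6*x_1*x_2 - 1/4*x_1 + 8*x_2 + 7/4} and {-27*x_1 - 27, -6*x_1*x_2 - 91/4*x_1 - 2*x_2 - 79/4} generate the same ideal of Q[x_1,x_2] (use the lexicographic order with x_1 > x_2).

Equality of ideals is decidable: compute both reduced Gröbner bases (unique for the ordering) and check whether they agree.
Buchberger on the first generating set:
f_1 = -3*x_1 - 3, LT = x_1.
f_2 = 6*x_1*x_2 - 1/4*x_1 + 8*x_2 + 7/4, LT = x_1*x_2.

S(f_1,f_2): lcm = x_1*x_2. S = 1/24*x_1 - 1/3*x_2 - 7/24.
  leading term x_1: subtract (-1/72)·f_1 from 1/24*x_1 - 1/3*x_2 - 7/24 → -1/3*x_2 - 1/3
  leading term x_2: no divisor's leading term divides it; move -1/3*x_2 to the remainder.
  leading term 1: no divisor's leading term divides it; move -1/3 to the remainder.
  remainder -1/3*x_2 - 1/3 ≠ 0; add g_3 = -1/3*x_2 - 1/3 to the basis.

S(f_1,g_3): leading monomials are coprime, so the S-polynomial reduces to 0 (Buchberger's first criterion).
S(f_2,g_3): lcm = x_1*x_2. S = -25/24*x_1 + 4/3*x_2 + 7/24.
  leading term x_1: subtract (25/72)·f_1 from -25/24*x_1 + 4/3*x_2 + 7/24 → 4/3*x_2 + 4/3
  leading term x_2: subtract (-4)·g_3 from 4/3*x_2 + 4/3 → 0
  remainder 0.

Every S-polynomial of the final basis reduces to 0, so we have a Gröbner basis.
Inter-reduce: drop elements whose leading term is divisible by another's, tail-reduce, and make monic.
Reduced Gröbner basis: {x_1 + 1, x_2 + 1}.

Buchberger on the second generating set:
h_1 = -27*x_1 - 27, LT = x_1.
h_2 = -6*x_1*x_2 - 91/4*x_1 - 2*x_2 - 79/4, LT = x_1*x_2.

S(h_1,h_2): lcm = x_1*x_2. S = -91/24*x_1 + 2/3*x_2 - 79/24.
  leading term x_1: subtract (91/648)·h_1 from -91/24*x_1 + 2/3*x_2 - 79/24 → 2/3*x_2 + 1/2
  leading term x_2: no divisor's leading term divides it; move 2/3*x_2 to the remainder.
  leading term 1: no divisor's leading term divides it; move 1/2 to the remainder.
  remainder 2/3*x_2 + 1/2 ≠ 0; add k_3 = 2/3*x_2 + 1/2 to the basis.

S(h_1,k_3): leading monomials are coprime, so the S-polynomial reduces to 0 (Buchberger's first criterion).
S(h_2,k_3): lcm = x_1*x_2. S = 73/24*x_1 + 1/3*x_2 + 79/24.
  leading term x_1: subtract (-73/648)·h_1 from 73/24*x_1 + 1/3*x_2 + 79/24 → 1/3*x_2 + 1/4
  leading term x_2: subtract (1/2)·k_3 from 1/3*x_2 + 1/4 → 0
  remainder 0.

Every S-polynomial of the final basis reduces to 0, so we have a Gröbner basis.
Inter-reduce: drop elements whose leading term is divisible by another's, tail-reduce, and make monic.
Reduced Gröbner basis: {x_1 + 1, x_2 + 3/4}.

The bases are distinct; the ideals are different.

No, the ideals differ.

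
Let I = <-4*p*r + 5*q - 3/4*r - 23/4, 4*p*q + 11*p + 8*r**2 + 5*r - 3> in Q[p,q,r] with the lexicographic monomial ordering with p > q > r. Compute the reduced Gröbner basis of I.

This is the nonlinear analogue of row-reducing a linear system.

f_1 = -4*p*r + 5*q - 3/4*r - 23/4, LT = p*r.
f_2 = 4*p*q + 11*p + 8*r**2 + 5*r - 3, LT = p*q.

S(f_1,f_2): lcm = p*q*r. S = -11/4*p*r - 5/4*q**2 + 3/16*q*r + 23/16*q - 2*r**3 - 5/4*r**2 + 3/4*r.
  leading term p*r: subtract (11/16)·f_1 from -11/4*p*r - 5/4*q**2 + 3/16*q*r + 23/16*q - 2*r**3 - 5/4*r**2 + 3/4*r → -5/4*q**2 + 3/16*q*r - 2*q - 2*r**3 - 5/4*r**2 + 81/64*r + 253/64
  leading term q**2: no divisor's leading term divides it; move -5/4*q**2 to the remainder.
  leading term q*r: no divisor's leading term divides it; move 3/16*q*r to the remainder.
  leading term q: no divisor's leading term divides it; move -2*q to the remainder.
  leading term r**3: no divisor's leading term divides it; move -2*r**3 to the remainder.
  leading term r**2: no divisor's leading term divides it; move -5/4*r**2 to the remainder.
  leading term r: no divisor's leading term divides it; move 81/64*r to the remainder.
  leading term 1: no divisor's leading term divides it; move 253/64 to the remainder.
  remainder -5/4*q**2 + 3/16*q*r - 2*q - 2*r**3 - 5/4*r**2 + 81/64*r + 253/64 ≠ 0; add g_3 = -5/4*q**2 + 3/16*q*r - 2*q - 2*r**3 - 5/4*r**2 + 81/64*r + 253/64 to the basis.

The other S-polynomials (S(f_1,g_3), S(f_2,g_3)) all reduce to 0 modulo the current basis, so we have a Gröbner basis.

G = {p*q + 11/4*p + 2*r**2 + 5/4*r - 3/4, p*r - 5/4*q + 3/16*r + 23/16, q**2 - 3/20*q*r + 8/5*q + 8/5*r**3 + r**2 - 81/80*r - 253/80}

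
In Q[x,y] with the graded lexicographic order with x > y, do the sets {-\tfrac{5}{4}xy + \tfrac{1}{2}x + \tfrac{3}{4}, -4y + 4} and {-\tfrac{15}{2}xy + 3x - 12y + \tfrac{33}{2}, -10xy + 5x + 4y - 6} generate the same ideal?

No, the ideals differ.

Two ideals are equal iff their reduced Gröbner bases coincide (the reduced basis is unique for a fixed ordering).
Buchberger on the first generating set:
f_1 = -\tfrac{5}{4}xy + \tfrac{1}{2}x + \tfrac{3}{4}, LT = xy.
f_2 = -4y + 4, LT = y.

S(f_1,f_2): lcm = xy. S = \tfrac{3}{5}x - \tfrac{3}{5}.
  leading term x: no divisor's leading term divides it; move \tfrac{3}{5}x to the remainder.
  leading term 1: no divisor's leading term divides it; move -\tfrac{3}{5} to the remainder.
  remainder \tfrac{3}{5}x - \tfrac{3}{5} ≠ 0; add g_3 = \tfrac{3}{5}x - \tfrac{3}{5} to the basis.

The other S-polynomials (S(f_1,g_3), S(f_2,g_3)) all reduce to 0 modulo the current basis, so we have a Gröbner basis.
Inter-reduce: drop elements whose leading term is divisible by another's, tail-reduce, and make monic.
Reduced Gröbner basis: {x - 1, y - 1}.

Buchberger on the second generating set:
h_1 = -\tfrac{15}{2}xy + 3x - 12y + \tfrac{33}{2}, LT = xy.
h_2 = -10xy + 5x + 4y - 6, LT = xy.

S(h_1,h_2): lcm = xy. S = \tfrac{1}{10}x + 2y - \tfrac{14}{5}.
  leading term x: no divisor's leading term divides it; move \tfrac{1}{10}x to the remainder.
  leading term y: no divisor's leading term divides it; move 2y to the remainder.
  leading term 1: no divisor's leading term divides it; move -\tfrac{14}{5} to the remainder.
  remainder \tfrac{1}{10}x + 2y - \tfrac{14}{5} ≠ 0; add k_3 = \tfrac{1}{10}x + 2y - \tfrac{14}{5} to the basis.

S(h_1,k_3): lcm = xy. S = -20y^{2} - \tfrac{2}{5}x + \tfrac{148}{5}y - \tfrac{11}{5}.
  leading term y^{2}: no divisor's leading term divides it; move -20y^{2} to the remainder.
  leading term x: subtract (-4)·k_3 from -\tfrac{2}{5}x + \tfrac{148}{5}y - \tfrac{11}{5} → \tfrac{188}{5}y - \tfrac{67}{5}
  leading term y: no divisor's leading term divides it; move \tfrac{188}{5}y to the remainder.
  leading term 1: no divisor's leading term divides it; move -\tfrac{67}{5} to the remainder.
  remainder -20y^{2} + \tfrac{188}{5}y - \tfrac{67}{5} ≠ 0; add k_4 = -20y^{2} + \tfrac{188}{5}y - \tfrac{67}{5} to the basis.

The other S-polynomials (S(h_2,k_3), S(h_1,k_4), S(h_2,k_4), S(k_3,k_4)) all reduce to 0 modulo the current basis, so we have a Gröbner basis.
Inter-reduce: drop elements whose leading term is divisible by another's, tail-reduce, and make monic.
Reduced Gröbner basis: {y^{2} - \tfrac{47}{25}y + \tfrac{67}{100}, x + 20y - 28}.

The bases are distinct; the ideals are different.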